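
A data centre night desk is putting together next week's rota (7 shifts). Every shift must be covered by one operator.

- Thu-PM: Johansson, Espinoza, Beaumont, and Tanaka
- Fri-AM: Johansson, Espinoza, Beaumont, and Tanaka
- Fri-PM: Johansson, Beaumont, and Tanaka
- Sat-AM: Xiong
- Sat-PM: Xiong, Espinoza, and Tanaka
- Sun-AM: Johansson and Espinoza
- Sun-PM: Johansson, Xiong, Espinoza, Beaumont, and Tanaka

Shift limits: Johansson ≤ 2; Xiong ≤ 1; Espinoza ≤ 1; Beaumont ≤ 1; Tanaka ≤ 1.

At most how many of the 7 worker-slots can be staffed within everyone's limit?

Total capacity across all operators is 2+1+1+1+1 = 6, and 7 slots are needed, so at most 6 can be filled.
An assignment achieving 6: Thu-PM→Beaumont, Fri-AM→Tanaka, Fri-PM→Johansson, Sat-AM→Xiong, Sat-PM→Espinoza, Sun-AM→Johansson.
Loads: Johansson 2/2, Xiong 1/1, Espinoza 1/1, Beaumont 1/1, Tanaka 1/1.

6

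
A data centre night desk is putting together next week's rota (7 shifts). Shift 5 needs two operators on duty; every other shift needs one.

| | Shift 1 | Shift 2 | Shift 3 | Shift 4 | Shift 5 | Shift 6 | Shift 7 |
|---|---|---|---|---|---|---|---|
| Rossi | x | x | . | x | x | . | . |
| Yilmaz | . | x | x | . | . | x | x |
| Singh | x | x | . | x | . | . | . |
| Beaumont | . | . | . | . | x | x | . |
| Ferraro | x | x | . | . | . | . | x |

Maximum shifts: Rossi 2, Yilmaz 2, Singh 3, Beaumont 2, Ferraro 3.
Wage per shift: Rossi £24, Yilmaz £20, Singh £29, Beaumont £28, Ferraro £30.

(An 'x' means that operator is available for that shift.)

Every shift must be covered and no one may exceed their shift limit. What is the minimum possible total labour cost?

Shift 3 can only be covered by Yilmaz, so that assignment is forced.
Shift 5 can only be covered by Rossi and Beaumont, so that assignment is forced.
Picking the cheapest available operator for each shift independently would cost £180, but that ignores the shift limits.
An optimal schedule: Shift 1→Singh, Shift 2→Singh, Shift 3→Yilmaz, Shift 4→Rossi, Shift 5→Rossi+Beaumont, Shift 6→Beaumont, Shift 7→Yilmaz.
Total: 29 + 29 + 20 + 24 + 24 + 28 + 28 + 20 = £202.

£202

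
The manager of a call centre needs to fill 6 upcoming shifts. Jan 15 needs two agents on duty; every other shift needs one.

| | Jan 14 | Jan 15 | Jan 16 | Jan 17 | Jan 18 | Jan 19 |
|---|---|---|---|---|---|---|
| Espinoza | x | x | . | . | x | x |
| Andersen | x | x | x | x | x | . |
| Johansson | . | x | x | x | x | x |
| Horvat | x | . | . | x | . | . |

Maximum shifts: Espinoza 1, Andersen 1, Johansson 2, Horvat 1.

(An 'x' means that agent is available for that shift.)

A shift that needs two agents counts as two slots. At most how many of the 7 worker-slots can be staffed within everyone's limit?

Total capacity across all agents is 1+1+2+1 = 5, and 7 slots are needed, so at most 5 can be filled.
An assignment achieving 5: Jan 14→Horvat, Jan 15→Johansson, Jan 16→Andersen, Jan 17→Johansson, Jan 19→Espinoza.
Loads: Espinoza 1/1, Andersen 1/1, Johansson 2/2, Horvat 1/1.

5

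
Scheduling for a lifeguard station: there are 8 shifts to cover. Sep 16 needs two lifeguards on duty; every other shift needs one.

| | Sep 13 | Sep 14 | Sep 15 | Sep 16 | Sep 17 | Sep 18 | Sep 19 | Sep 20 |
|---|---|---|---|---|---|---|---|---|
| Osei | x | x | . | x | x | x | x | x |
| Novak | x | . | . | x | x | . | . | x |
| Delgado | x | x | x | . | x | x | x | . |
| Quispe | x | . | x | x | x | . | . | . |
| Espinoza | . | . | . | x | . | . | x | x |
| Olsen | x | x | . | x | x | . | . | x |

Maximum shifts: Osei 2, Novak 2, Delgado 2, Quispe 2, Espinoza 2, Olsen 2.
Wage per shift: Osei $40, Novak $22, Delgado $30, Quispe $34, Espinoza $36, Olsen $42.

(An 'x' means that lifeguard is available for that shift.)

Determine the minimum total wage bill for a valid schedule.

Picking the cheapest available lifeguard for each shift independently would cost $242, but that ignores the shift limits.
An optimal schedule: Sep 13→Novak, Sep 14→Osei, Sep 15→Delgado, Sep 16→Quispe+Espinoza, Sep 17→Quispe, Sep 18→Delgado, Sep 19→Espinoza, Sep 20→Novak.
Total: 22 + 40 + 30 + 34 + 36 + 34 + 30 + 36 + 22 = $284.

$284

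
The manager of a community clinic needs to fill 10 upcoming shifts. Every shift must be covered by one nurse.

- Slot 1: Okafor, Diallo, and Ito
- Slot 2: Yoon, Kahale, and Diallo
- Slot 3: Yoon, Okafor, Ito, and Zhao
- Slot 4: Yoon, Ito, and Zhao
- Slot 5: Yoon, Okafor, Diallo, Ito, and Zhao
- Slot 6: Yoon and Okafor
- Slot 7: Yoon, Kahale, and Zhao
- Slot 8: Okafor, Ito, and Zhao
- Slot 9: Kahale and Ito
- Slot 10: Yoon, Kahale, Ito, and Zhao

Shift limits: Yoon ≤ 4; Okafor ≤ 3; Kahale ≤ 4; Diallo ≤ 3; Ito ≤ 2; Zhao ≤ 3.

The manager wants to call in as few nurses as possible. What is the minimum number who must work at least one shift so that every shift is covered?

10 slots to fill and no one can take more than 4, so at least ⌈10/4⌉ = 3 nurses are needed.
Yoon, Okafor, and Kahale alone can cover everything: Slot 1→Okafor, Slot 2→Yoon, Slot 3→Yoon, Slot 4→Yoon, Slot 5→Yoon, Slot 6→Okafor, Slot 7→Kahale, Slot 8→Okafor, Slot 9→Kahale, Slot 10→Kahale.

3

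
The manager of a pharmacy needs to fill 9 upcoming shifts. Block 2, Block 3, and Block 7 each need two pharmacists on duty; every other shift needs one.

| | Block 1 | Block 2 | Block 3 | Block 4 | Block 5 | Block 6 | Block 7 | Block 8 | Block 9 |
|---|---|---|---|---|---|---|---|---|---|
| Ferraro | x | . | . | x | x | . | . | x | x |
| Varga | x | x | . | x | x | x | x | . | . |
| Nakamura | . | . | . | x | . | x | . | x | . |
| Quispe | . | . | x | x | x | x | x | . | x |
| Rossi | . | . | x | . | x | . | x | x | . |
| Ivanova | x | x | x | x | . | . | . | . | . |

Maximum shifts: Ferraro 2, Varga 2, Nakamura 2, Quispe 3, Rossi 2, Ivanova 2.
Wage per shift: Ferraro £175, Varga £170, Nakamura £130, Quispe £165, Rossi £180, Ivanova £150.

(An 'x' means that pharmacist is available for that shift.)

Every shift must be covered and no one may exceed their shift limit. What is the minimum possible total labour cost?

£1925

Block 2 can only be covered by Varga and Ivanova, so that assignment is forced.
Picking the cheapest available pharmacist for each shift independently would cost £1840, but that ignores the shift limits.
An optimal schedule: Block 1→Ivanova, Block 2→Ivanova+Varga, Block 3→Quispe+Rossi, Block 4→Ferraro, Block 5→Ferraro, Block 6→Nakamura, Block 7→Quispe+Varga, Block 8→Nakamura, Block 9→Quispe.
Total: 150 + 150 + 170 + 165 + 180 + 175 + 175 + 130 + 165 + 170 + 130 + 165 = £1925.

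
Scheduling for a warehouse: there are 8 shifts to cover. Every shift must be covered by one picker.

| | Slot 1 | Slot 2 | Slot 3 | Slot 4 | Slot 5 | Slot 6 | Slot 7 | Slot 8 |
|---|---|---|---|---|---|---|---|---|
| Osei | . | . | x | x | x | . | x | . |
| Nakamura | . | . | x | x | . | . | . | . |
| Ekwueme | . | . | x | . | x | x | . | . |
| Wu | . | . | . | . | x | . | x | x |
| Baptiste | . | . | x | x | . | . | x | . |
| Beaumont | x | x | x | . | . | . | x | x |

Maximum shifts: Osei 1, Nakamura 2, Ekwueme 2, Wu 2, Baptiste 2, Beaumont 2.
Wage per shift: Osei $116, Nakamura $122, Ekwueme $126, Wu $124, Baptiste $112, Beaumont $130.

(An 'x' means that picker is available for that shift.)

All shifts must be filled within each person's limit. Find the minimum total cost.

Slot 1 can only be covered by Beaumont, so that assignment is forced.
Slot 2 can only be covered by Beaumont, so that assignment is forced.
Slot 6 can only be covered by Ekwueme, so that assignment is forced.
Picking the cheapest available picker for each shift independently would cost $962, but that ignores the shift limits.
An optimal schedule: Slot 1→Beaumont, Slot 2→Beaumont, Slot 3→Nakamura, Slot 4→Baptiste, Slot 5→Osei, Slot 6→Ekwueme, Slot 7→Baptiste, Slot 8→Wu.
Total: 130 + 130 + 122 + 112 + 116 + 126 + 112 + 124 = $972.

$972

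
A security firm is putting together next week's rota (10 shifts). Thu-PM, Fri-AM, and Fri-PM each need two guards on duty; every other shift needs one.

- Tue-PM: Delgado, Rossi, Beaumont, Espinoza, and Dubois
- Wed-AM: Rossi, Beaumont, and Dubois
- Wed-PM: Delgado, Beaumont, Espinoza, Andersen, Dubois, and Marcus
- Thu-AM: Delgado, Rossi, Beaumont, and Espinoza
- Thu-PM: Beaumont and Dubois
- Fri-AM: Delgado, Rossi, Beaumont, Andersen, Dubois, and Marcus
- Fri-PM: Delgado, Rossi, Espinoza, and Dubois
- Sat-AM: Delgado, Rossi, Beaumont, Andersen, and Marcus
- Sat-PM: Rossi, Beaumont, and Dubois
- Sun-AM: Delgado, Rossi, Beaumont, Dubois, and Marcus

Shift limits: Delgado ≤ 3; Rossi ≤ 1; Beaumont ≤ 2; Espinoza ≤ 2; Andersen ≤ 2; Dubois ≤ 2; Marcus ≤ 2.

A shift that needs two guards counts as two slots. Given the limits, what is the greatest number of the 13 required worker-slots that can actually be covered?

13

Total capacity across all guards is 3+1+2+2+2+2+2 = 14, and 13 slots are needed, so at most 13 can be filled.
An assignment achieving 13: Tue-PM→Delgado, Wed-AM→Rossi, Wed-PM→Espinoza, Thu-AM→Delgado, Thu-PM→Beaumont+Dubois, Fri-AM→Andersen+Marcus, Fri-PM→Delgado+Espinoza, Sat-AM→Andersen, Sat-PM→Beaumont, Sun-AM→Dubois.
Loads: Delgado 3/3, Rossi 1/1, Beaumont 2/2, Espinoza 2/2, Andersen 2/2, Dubois 2/2, Marcus 1/2.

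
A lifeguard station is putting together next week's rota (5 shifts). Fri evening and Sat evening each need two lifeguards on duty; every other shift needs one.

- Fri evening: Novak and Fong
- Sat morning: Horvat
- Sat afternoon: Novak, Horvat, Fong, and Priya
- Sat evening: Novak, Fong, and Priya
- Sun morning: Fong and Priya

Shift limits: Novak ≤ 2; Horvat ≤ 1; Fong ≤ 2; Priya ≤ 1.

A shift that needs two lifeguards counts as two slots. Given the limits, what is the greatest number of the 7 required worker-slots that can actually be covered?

6

Total capacity across all lifeguards is 2+1+2+1 = 6, and 7 slots are needed, so at most 6 can be filled.
An assignment achieving 6: Fri evening→Novak+Fong, Sat morning→Horvat, Sat evening→Novak+Priya, Sun morning→Fong.
Loads: Novak 2/2, Horvat 1/1, Fong 2/2, Priya 1/1.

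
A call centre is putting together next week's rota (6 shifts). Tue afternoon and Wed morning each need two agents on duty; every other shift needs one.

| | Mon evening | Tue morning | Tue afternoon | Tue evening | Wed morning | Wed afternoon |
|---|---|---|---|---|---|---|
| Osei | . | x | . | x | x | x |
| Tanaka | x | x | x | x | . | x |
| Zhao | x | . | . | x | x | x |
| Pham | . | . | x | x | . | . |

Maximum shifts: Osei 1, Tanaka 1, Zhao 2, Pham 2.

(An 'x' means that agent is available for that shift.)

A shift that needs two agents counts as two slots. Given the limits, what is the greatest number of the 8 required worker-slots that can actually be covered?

Total capacity across all agents is 1+1+2+2 = 6, and 8 slots are needed, so at most 6 can be filled.
An assignment achieving 6: Mon evening→Tanaka, Tue morning→Osei, Tue afternoon→Pham, Tue evening→Pham, Wed morning→Zhao, Wed afternoon→Zhao.
Loads: Osei 1/1, Tanaka 1/1, Zhao 2/2, Pham 2/2.

6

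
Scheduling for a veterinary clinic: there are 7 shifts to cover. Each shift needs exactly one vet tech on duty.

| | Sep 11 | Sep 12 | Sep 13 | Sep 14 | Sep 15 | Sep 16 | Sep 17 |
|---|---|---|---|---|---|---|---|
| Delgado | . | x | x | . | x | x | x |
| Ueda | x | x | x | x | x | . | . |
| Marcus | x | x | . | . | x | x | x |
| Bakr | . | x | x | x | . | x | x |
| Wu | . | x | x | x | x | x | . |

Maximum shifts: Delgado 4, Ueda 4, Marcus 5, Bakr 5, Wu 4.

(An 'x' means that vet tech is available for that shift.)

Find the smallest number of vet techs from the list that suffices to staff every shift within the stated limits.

2

7 slots to fill and no one can take more than 5, so at least ⌈7/5⌉ = 2 vet techs are needed.
Delgado and Ueda alone can cover everything: Sep 11→Ueda, Sep 12→Delgado, Sep 13→Delgado, Sep 14→Ueda, Sep 15→Ueda, Sep 16→Delgado, Sep 17→Delgado.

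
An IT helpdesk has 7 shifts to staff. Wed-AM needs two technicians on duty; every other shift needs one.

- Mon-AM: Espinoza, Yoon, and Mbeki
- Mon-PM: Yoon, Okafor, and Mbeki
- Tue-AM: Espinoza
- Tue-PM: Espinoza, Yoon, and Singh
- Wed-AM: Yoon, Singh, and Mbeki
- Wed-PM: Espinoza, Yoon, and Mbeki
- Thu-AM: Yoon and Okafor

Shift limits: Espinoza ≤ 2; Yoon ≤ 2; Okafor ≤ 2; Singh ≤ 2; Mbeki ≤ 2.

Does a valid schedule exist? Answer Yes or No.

Yes

Tue-AM can only be covered by Espinoza, so that assignment is forced.
One valid schedule: Mon-AM→Espinoza, Mon-PM→Yoon, Tue-AM→Espinoza, Tue-PM→Singh, Wed-AM→Singh+Mbeki, Wed-PM→Mbeki, Thu-AM→Yoon.
Loads: Espinoza 2/2, Yoon 2/2, Okafor 0/2, Singh 2/2, Mbeki 2/2 — all within limits.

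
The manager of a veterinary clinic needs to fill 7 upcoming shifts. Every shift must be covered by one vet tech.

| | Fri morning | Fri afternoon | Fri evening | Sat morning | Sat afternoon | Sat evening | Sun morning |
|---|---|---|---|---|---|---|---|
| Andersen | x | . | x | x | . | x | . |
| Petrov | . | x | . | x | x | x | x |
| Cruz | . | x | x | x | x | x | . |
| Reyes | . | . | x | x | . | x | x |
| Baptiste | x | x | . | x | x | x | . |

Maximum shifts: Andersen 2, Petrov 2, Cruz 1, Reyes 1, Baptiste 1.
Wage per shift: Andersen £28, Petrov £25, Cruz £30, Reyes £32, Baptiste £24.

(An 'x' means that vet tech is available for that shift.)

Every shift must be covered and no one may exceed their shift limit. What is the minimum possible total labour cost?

Picking the cheapest available vet tech for each shift independently would cost £173, but that ignores the shift limits.
An optimal schedule: Fri morning→Andersen, Fri afternoon→Petrov, Fri evening→Andersen, Sat morning→Reyes, Sat afternoon→Cruz, Sat evening→Baptiste, Sun morning→Petrov.
Total: 28 + 25 + 28 + 32 + 30 + 24 + 25 = £192.

£192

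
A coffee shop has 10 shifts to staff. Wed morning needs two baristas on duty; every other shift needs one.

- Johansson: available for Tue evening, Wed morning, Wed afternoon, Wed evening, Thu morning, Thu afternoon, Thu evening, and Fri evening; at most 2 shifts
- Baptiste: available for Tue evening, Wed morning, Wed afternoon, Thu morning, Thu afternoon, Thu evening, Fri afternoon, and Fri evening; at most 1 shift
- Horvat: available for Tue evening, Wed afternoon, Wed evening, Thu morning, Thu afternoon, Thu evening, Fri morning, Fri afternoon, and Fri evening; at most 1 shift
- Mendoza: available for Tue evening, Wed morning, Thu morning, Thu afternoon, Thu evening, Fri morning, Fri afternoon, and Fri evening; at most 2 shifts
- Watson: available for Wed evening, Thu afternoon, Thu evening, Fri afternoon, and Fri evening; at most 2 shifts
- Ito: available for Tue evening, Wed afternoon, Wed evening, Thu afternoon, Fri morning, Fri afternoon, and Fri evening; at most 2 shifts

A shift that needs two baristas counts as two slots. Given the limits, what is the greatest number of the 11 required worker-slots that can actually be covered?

Total capacity across all baristas is 2+1+1+2+2+2 = 10, and 11 slots are needed, so at most 10 can be filled.
An assignment achieving 10: Tue evening→Mendoza, Wed morning→Johansson+Baptiste, Wed afternoon→Johansson, Wed evening→Watson, Thu morning→Mendoza, Thu afternoon→Ito, Thu evening→Watson, Fri morning→Horvat, Fri afternoon→Ito.
Loads: Johansson 2/2, Baptiste 1/1, Horvat 1/1, Mendoza 2/2, Watson 2/2, Ito 2/2.

10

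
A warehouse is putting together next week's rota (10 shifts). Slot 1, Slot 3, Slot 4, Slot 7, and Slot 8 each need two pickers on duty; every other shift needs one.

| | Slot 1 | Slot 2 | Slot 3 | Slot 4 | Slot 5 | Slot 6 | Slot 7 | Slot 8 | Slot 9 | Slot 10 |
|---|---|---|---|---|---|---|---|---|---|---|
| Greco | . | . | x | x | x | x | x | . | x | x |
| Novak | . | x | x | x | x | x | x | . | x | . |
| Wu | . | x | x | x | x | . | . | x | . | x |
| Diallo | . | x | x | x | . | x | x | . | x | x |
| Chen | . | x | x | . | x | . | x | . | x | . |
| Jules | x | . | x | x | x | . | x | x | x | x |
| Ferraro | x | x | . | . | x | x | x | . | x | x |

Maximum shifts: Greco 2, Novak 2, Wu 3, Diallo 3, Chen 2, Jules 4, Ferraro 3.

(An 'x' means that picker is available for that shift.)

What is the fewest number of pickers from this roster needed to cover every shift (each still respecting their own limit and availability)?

15 slots to fill and no one can take more than 4, so at least ⌈15/4⌉ = 4 pickers are needed.
Any 4 pickers together have capacity at most 4+3+3+3 = 13 < 15 slots, so 4 can never suffice.
Greco, Wu, Diallo, Jules, and Ferraro alone can cover everything: Slot 1→Jules+Ferraro, Slot 2→Wu, Slot 3→Wu+Diallo, Slot 4→Diallo+Jules, Slot 5→Greco, Slot 6→Greco, Slot 7→Jules+Ferraro, Slot 8→Wu+Jules, Slot 9→Diallo, Slot 10→Ferraro.

5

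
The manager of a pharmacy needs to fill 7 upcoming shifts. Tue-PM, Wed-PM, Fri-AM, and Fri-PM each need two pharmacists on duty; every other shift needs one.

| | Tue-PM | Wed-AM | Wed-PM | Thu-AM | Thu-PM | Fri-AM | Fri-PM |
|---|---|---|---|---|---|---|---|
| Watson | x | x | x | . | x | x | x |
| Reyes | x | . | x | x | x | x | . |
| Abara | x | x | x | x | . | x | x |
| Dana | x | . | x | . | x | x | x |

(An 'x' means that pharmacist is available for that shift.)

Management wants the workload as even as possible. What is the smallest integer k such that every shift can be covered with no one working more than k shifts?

3

With 4 pharmacists and 11 worker-slots to fill, someone must work at least ⌈11/4⌉ = 3 shifts, so k ≥ 3.
k = 3 works: Tue-PM→Reyes+Abara, Wed-AM→Watson, Wed-PM→Reyes+Dana, Thu-AM→Reyes, Thu-PM→Watson, Fri-AM→Abara+Dana, Fri-PM→Watson+Abara.
Loads: Watson 3, Reyes 3, Abara 3, Dana 2 — all ≤ 3.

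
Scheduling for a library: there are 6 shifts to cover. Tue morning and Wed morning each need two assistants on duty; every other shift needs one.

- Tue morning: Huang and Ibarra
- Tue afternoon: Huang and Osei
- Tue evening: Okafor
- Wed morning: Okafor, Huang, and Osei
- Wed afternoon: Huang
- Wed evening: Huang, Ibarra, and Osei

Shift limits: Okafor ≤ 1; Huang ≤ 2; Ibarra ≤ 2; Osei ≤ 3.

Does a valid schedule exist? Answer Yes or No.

No

Total capacity is 8 and 8 slots are needed, so capacity alone doesn't rule it out.
Shifts {Tue morning, Tue evening, Wed morning, Wed afternoon} need 6 worker-slots in total, but the assistants available for any of those shifts (Okafor, Huang, Ibarra, and Osei) can supply at most 5 among them. So no valid schedule exists.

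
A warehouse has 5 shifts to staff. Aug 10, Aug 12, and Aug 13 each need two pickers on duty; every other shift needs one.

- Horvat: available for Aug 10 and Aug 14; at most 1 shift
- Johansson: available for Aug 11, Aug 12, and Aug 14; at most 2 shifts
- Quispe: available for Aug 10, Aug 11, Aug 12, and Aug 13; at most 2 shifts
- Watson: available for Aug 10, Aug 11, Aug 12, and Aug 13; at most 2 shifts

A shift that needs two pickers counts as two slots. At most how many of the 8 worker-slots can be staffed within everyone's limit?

Total capacity across all pickers is 1+2+2+2 = 7, and 8 slots are needed, so at most 7 can be filled.
An assignment achieving 7: Aug 10→Quispe+Watson, Aug 11→Johansson, Aug 12→Johansson, Aug 13→Quispe+Watson, Aug 14→Horvat.
Loads: Horvat 1/1, Johansson 2/2, Quispe 2/2, Watson 2/2.

7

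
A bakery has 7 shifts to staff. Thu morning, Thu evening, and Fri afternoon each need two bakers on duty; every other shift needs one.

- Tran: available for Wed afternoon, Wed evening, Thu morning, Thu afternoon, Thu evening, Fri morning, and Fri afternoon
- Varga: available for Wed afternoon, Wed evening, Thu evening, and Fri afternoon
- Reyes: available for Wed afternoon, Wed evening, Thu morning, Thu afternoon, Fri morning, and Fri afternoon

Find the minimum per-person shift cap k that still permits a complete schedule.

With 3 bakers and 10 worker-slots to fill, someone must work at least ⌈10/3⌉ = 4 shifts, so k ≥ 4.
k = 4 works: Wed afternoon→Varga, Wed evening→Varga, Thu morning→Tran+Reyes, Thu afternoon→Tran, Thu evening→Tran+Varga, Fri morning→Tran, Fri afternoon→Varga+Reyes.
Loads: Tran 4, Varga 4, Reyes 2 — all ≤ 4.

4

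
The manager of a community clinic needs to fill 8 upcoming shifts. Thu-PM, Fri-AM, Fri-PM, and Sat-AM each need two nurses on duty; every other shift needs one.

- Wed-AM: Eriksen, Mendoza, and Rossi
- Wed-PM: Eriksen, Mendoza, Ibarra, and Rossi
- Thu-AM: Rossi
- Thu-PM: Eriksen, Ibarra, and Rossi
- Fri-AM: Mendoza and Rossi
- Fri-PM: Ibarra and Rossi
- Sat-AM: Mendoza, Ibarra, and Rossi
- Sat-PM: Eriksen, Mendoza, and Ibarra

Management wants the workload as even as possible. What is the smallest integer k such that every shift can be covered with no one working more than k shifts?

With 4 nurses and 12 worker-slots to fill, someone must work at least ⌈12/4⌉ = 3 shifts, so k ≥ 3.
k = 3 works: Wed-AM→Eriksen, Wed-PM→Mendoza, Thu-AM→Rossi, Thu-PM→Eriksen+Ibarra, Fri-AM→Mendoza+Rossi, Fri-PM→Ibarra+Rossi, Sat-AM→Mendoza+Ibarra, Sat-PM→Eriksen.
Loads: Eriksen 3, Mendoza 3, Ibarra 3, Rossi 3 — all ≤ 3.

3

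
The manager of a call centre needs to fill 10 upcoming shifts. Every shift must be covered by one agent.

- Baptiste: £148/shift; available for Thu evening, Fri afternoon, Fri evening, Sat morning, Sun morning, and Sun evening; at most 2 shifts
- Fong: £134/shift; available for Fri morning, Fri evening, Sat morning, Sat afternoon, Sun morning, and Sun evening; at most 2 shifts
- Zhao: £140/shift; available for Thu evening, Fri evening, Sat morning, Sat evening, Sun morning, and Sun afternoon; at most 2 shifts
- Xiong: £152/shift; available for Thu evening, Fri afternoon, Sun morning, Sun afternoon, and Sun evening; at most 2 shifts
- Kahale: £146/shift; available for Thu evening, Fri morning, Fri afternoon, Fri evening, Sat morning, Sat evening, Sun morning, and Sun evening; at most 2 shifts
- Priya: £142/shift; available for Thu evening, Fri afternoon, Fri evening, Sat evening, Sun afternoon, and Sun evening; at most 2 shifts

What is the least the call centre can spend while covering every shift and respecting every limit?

£1420

Sat afternoon can only be covered by Fong, so that assignment is forced.
Picking the cheapest available agent for each shift independently would cost £1366, but that ignores the shift limits.
An optimal schedule: Thu evening→Priya, Fri morning→Fong, Fri afternoon→Priya, Fri evening→Kahale, Sat morning→Kahale, Sat afternoon→Fong, Sat evening→Zhao, Sun morning→Baptiste, Sun afternoon→Zhao, Sun evening→Baptiste.
Total: 142 + 134 + 142 + 146 + 146 + 134 + 140 + 148 + 140 + 148 = £1420.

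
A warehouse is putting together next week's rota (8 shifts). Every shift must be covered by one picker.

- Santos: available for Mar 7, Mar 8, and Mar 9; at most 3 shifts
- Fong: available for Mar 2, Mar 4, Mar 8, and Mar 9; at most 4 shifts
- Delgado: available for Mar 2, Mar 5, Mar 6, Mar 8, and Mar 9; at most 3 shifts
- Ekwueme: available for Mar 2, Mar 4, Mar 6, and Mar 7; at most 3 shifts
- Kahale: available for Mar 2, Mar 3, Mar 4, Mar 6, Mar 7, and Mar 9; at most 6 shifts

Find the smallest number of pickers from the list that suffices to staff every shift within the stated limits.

8 slots to fill and no one can take more than 6, so at least ⌈8/6⌉ = 2 pickers are needed.
Delgado and Kahale alone can cover everything: Mar 2→Delgado, Mar 3→Kahale, Mar 4→Kahale, Mar 5→Delgado, Mar 6→Kahale, Mar 7→Kahale, Mar 8→Delgado, Mar 9→Kahale.

2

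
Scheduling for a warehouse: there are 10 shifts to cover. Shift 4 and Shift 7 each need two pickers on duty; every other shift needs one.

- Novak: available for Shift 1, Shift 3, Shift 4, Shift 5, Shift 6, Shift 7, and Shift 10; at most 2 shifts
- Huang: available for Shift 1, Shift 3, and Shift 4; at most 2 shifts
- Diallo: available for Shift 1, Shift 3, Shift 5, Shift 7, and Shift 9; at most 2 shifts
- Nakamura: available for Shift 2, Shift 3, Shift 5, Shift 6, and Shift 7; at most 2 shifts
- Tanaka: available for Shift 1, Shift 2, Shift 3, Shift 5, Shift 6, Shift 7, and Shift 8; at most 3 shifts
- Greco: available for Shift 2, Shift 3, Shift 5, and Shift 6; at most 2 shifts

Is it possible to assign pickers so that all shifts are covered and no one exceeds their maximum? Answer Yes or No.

Shift 4 can only be covered by Novak and Huang, so that assignment is forced.
Shift 8 can only be covered by Tanaka, so that assignment is forced.
Shift 9 can only be covered by Diallo, so that assignment is forced.
One valid schedule: Shift 1→Huang, Shift 2→Nakamura, Shift 3→Greco, Shift 4→Novak+Huang, Shift 5→Tanaka, Shift 6→Nakamura, Shift 7→Diallo+Tanaka, Shift 8→Tanaka, Shift 9→Diallo, Shift 10→Novak.
Loads: Novak 2/2, Huang 2/2, Diallo 2/2, Nakamura 2/2, Tanaka 3/3, Greco 1/2 — all within limits.

Yes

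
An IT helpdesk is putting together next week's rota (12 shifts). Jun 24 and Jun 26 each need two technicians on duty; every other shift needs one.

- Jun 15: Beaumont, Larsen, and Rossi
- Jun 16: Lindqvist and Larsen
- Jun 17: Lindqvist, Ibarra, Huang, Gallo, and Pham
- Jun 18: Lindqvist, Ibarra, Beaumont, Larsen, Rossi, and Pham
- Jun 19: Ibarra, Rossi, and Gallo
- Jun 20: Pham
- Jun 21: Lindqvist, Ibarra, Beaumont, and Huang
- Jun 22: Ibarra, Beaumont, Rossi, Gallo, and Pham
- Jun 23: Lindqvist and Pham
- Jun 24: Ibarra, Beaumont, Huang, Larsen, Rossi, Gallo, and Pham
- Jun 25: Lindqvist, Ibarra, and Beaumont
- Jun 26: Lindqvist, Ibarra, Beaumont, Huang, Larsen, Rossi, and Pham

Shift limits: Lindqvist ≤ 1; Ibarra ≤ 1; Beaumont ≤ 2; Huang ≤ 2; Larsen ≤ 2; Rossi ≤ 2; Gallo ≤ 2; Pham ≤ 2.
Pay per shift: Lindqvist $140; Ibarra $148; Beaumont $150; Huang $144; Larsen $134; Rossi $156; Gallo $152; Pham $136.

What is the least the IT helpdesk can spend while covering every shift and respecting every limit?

Jun 20 can only be covered by Pham, so that assignment is forced.
Picking the cheapest available technician for each shift independently would cost $1914, but that ignores the shift limits.
An optimal schedule: Jun 15→Beaumont, Jun 16→Lindqvist, Jun 17→Huang, Jun 18→Larsen, Jun 19→Ibarra, Jun 20→Pham, Jun 21→Huang, Jun 22→Gallo, Jun 23→Pham, Jun 24→Rossi+Gallo, Jun 25→Beaumont, Jun 26→Larsen+Rossi.
Total: 150 + 140 + 144 + 134 + 148 + 136 + 144 + 152 + 136 + 156 + 152 + 150 + 134 + 156 = $2032.

$2032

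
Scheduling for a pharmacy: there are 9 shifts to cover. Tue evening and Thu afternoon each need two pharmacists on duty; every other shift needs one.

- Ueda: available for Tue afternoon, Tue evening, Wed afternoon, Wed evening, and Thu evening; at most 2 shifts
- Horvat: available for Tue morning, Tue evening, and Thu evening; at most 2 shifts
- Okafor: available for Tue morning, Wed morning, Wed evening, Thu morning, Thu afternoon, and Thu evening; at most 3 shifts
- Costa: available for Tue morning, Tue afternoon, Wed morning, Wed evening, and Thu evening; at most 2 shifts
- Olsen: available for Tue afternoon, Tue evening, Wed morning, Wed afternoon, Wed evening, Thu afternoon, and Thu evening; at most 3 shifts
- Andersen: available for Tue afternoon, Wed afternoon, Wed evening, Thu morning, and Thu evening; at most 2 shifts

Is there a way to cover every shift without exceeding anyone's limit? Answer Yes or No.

Thu afternoon can only be covered by Okafor and Olsen, so that assignment is forced.
One valid schedule: Tue morning→Horvat, Tue afternoon→Costa, Tue evening→Ueda+Horvat, Wed morning→Okafor, Wed afternoon→Ueda, Wed evening→Costa, Thu morning→Okafor, Thu afternoon→Okafor+Olsen, Thu evening→Olsen.
Loads: Ueda 2/2, Horvat 2/2, Okafor 3/3, Costa 2/2, Olsen 2/3, Andersen 0/2 — all within limits.

Yes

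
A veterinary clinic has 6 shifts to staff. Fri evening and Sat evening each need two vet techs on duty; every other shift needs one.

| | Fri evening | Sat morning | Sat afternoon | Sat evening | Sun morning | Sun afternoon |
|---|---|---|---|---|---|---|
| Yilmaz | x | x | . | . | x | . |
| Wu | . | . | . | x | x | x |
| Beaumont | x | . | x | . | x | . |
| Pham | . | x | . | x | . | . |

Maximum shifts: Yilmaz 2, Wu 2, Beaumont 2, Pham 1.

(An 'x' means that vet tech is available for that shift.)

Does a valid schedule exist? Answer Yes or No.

Total capacity is 2+2+2+1 = 7 but 8 worker-slots are needed — infeasible.

No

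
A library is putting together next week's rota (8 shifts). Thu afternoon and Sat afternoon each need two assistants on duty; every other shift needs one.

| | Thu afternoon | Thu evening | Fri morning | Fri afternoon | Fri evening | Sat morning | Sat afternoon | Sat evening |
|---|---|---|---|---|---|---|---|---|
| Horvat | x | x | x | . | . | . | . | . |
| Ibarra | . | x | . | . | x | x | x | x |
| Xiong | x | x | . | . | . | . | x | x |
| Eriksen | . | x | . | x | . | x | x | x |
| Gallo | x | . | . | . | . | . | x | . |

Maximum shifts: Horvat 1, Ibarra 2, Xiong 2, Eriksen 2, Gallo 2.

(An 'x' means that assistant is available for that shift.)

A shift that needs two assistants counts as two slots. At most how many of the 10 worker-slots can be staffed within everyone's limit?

9

Total capacity across all assistants is 1+2+2+2+2 = 9, and 10 slots are needed, so at most 9 can be filled.
An assignment achieving 9: Thu afternoon→Xiong+Gallo, Thu evening→Eriksen, Fri morning→Horvat, Fri afternoon→Eriksen, Fri evening→Ibarra, Sat morning→Ibarra, Sat afternoon→Gallo, Sat evening→Xiong.
Loads: Horvat 1/1, Ibarra 2/2, Xiong 2/2, Eriksen 2/2, Gallo 2/2.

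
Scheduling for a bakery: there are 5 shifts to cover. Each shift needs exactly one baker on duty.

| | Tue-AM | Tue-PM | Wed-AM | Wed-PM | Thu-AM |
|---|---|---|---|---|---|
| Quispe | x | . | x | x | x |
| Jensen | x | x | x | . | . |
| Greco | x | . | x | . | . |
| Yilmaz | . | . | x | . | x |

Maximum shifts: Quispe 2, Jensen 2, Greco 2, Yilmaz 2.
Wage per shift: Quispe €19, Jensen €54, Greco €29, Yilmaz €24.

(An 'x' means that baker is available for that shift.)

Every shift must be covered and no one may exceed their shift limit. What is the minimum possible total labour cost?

Tue-PM can only be covered by Jensen, so that assignment is forced.
Wed-PM can only be covered by Quispe, so that assignment is forced.
Picking the cheapest available baker for each shift independently would cost €130, but that ignores the shift limits.
An optimal schedule: Tue-AM→Quispe, Tue-PM→Jensen, Wed-AM→Yilmaz, Wed-PM→Quispe, Thu-AM→Yilmaz.
Total: 19 + 54 + 24 + 19 + 24 = €140.

€140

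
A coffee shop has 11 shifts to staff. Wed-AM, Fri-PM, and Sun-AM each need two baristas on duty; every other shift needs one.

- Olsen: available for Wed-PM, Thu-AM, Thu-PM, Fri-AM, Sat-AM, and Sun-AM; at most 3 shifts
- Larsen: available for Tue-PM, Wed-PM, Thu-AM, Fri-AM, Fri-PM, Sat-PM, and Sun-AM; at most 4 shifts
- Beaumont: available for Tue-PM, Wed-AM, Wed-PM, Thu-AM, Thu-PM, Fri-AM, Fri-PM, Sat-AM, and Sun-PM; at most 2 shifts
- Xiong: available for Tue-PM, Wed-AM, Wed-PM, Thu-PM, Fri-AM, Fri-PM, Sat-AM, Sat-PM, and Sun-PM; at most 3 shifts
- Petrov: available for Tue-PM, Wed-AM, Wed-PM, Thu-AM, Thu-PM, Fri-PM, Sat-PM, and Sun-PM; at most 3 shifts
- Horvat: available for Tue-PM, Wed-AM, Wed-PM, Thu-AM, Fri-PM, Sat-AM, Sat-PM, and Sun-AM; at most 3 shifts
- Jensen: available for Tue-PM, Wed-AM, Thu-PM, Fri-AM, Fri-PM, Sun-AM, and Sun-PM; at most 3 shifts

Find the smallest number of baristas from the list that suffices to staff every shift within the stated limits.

5

14 slots to fill and no one can take more than 4, so at least ⌈14/4⌉ = 4 baristas are needed.
Any 4 baristas together have capacity at most 4+3+3+3 = 13 < 14 slots, so 4 can never suffice.
Olsen, Larsen, Beaumont, Xiong, and Petrov alone can cover everything: Tue-PM→Larsen, Wed-AM→Beaumont+Xiong, Wed-PM→Petrov, Thu-AM→Olsen, Thu-PM→Xiong, Fri-AM→Larsen, Fri-PM→Xiong+Petrov, Sat-AM→Olsen, Sat-PM→Larsen, Sun-AM→Olsen+Larsen, Sun-PM→Beaumont.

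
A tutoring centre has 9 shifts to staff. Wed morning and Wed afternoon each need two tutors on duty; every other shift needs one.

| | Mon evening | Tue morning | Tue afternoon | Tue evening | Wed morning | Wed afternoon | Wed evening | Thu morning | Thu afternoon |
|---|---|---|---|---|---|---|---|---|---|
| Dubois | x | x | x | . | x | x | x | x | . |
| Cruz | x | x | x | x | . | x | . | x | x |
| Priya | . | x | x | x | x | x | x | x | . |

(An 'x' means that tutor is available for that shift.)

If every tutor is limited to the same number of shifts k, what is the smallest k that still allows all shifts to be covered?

With 3 tutors and 11 worker-slots to fill, someone must work at least ⌈11/3⌉ = 4 shifts, so k ≥ 4.
k = 4 works: Mon evening→Dubois, Tue morning→Dubois, Tue afternoon→Cruz, Tue evening→Cruz, Wed morning→Dubois+Priya, Wed afternoon→Cruz+Priya, Wed evening→Dubois, Thu morning→Priya, Thu afternoon→Cruz.
Loads: Dubois 4, Cruz 4, Priya 3 — all ≤ 4.

4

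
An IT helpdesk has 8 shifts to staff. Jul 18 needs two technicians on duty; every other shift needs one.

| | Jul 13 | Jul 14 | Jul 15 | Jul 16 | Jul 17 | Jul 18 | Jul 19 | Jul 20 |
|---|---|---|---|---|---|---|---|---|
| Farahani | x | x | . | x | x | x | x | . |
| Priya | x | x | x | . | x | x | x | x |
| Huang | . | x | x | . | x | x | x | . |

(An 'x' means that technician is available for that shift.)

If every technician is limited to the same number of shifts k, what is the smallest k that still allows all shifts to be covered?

3

With 3 technicians and 9 worker-slots to fill, someone must work at least ⌈9/3⌉ = 3 shifts, so k ≥ 3.
k = 3 works: Jul 13→Farahani, Jul 14→Farahani, Jul 15→Priya, Jul 16→Farahani, Jul 17→Huang, Jul 18→Priya+Huang, Jul 19→Huang, Jul 20→Priya.
Loads: Farahani 3, Priya 3, Huang 3 — all ≤ 3.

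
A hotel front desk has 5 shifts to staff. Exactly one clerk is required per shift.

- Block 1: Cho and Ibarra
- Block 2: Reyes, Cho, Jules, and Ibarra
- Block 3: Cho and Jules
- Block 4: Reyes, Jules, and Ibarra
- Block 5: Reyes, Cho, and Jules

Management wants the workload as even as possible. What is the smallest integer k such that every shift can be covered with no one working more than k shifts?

With 4 clerks and 5 worker-slots to fill, someone must work at least ⌈5/4⌉ = 2 shifts, so k ≥ 2.
k = 2 works: Block 1→Cho, Block 2→Jules, Block 3→Cho, Block 4→Reyes, Block 5→Reyes.
Loads: Reyes 2, Cho 2, Jules 1, Ibarra 0 — all ≤ 2.

2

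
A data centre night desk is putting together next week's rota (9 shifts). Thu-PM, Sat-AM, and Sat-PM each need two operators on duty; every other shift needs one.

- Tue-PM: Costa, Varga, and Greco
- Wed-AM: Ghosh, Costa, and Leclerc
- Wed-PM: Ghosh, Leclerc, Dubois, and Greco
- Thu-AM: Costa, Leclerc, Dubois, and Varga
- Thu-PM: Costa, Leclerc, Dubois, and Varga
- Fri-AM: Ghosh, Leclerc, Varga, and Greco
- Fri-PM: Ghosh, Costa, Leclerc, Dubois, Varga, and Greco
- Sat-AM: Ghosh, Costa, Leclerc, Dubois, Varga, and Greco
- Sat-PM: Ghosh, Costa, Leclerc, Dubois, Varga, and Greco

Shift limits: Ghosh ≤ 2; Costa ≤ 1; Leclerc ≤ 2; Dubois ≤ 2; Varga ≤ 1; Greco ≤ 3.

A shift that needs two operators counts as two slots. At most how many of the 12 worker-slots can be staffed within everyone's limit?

11

Total capacity across all operators is 2+1+2+2+1+3 = 11, and 12 slots are needed, so at most 11 can be filled.
An assignment achieving 11: Tue-PM→Costa, Wed-AM→Ghosh, Wed-PM→Ghosh, Thu-AM→Leclerc, Thu-PM→Leclerc+Dubois, Fri-AM→Varga, Fri-PM→Greco, Sat-AM→Dubois+Greco, Sat-PM→Greco.
Loads: Ghosh 2/2, Costa 1/1, Leclerc 2/2, Dubois 2/2, Varga 1/1, Greco 3/3.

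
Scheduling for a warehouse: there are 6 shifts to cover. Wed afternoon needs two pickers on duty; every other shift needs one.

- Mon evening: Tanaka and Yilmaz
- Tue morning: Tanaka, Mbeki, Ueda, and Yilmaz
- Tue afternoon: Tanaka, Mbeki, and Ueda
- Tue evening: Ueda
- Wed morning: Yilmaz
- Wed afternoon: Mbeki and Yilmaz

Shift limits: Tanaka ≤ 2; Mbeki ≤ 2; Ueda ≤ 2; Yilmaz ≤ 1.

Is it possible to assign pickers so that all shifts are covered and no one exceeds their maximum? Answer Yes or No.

No

Total capacity is 7 and 7 slots are needed, so capacity alone doesn't rule it out.
Shifts {Wed morning, Wed afternoon} need 3 worker-slots in total, but the pickers available for any of those shifts (Mbeki and Yilmaz) can supply at most 2 among them. So no valid schedule exists.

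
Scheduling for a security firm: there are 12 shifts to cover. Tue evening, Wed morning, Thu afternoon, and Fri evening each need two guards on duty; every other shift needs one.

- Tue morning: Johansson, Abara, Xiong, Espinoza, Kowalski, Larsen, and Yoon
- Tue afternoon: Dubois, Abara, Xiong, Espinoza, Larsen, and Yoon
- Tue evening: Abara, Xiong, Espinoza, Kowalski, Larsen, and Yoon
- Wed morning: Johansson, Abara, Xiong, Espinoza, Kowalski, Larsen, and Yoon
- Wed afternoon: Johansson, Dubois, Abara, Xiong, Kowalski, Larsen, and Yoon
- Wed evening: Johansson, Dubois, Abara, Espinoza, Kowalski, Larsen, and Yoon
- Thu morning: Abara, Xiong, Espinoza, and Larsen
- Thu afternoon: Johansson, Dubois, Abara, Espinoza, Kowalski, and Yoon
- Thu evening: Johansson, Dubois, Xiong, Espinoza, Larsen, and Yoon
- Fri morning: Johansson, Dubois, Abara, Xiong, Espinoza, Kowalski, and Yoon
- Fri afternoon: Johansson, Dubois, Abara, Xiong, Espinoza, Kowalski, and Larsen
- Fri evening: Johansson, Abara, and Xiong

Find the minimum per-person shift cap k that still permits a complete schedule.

With 8 guards and 16 worker-slots to fill, someone must work at least ⌈16/8⌉ = 2 shifts, so k ≥ 2.
k = 2 works: Tue morning→Xiong, Tue afternoon→Dubois, Tue evening→Kowalski+Larsen, Wed morning→Larsen+Yoon, Wed afternoon→Dubois, Wed evening→Espinoza, Thu morning→Abara, Thu afternoon→Kowalski+Yoon, Thu evening→Johansson, Fri morning→Xiong, Fri afternoon→Espinoza, Fri evening→Johansson+Abara.
Loads: Johansson 2, Dubois 2, Abara 2, Xiong 2, Espinoza 2, Kowalski 2, Larsen 2, Yoon 2 — all ≤ 2.

2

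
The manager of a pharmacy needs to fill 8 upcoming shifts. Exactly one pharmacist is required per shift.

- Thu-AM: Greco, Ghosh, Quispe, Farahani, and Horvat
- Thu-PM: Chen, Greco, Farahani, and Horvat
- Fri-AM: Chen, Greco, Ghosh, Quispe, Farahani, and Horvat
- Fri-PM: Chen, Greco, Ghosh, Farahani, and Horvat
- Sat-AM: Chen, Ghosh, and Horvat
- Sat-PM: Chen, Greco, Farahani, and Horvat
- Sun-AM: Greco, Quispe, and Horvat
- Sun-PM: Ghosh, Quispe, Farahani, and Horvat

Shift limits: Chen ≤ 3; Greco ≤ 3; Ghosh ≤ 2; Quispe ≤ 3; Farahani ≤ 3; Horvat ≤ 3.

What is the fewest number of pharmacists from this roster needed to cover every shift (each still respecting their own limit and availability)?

8 slots to fill and no one can take more than 3, so at least ⌈8/3⌉ = 3 pharmacists are needed.
Chen, Greco, and Ghosh alone can cover everything: Thu-AM→Greco, Thu-PM→Chen, Fri-AM→Greco, Fri-PM→Ghosh, Sat-AM→Chen, Sat-PM→Chen, Sun-AM→Greco, Sun-PM→Ghosh.

3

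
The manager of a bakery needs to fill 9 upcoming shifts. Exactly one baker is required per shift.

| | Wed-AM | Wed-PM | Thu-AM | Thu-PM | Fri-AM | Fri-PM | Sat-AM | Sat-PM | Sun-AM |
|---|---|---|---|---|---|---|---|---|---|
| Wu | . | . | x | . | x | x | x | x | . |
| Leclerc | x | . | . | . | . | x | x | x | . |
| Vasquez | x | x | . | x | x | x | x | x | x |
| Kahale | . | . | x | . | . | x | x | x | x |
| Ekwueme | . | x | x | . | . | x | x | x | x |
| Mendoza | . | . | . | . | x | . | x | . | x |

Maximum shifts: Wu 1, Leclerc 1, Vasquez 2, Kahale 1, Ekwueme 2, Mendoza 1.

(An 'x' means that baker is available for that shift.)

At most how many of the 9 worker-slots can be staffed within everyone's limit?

8

Total capacity across all bakers is 1+1+2+1+2+1 = 8, and 9 slots are needed, so at most 8 can be filled.
An assignment achieving 8: Wed-AM→Leclerc, Wed-PM→Vasquez, Thu-AM→Wu, Thu-PM→Vasquez, Fri-AM→Mendoza, Fri-PM→Ekwueme, Sat-PM→Ekwueme, Sun-AM→Kahale.
Loads: Wu 1/1, Leclerc 1/1, Vasquez 2/2, Kahale 1/1, Ekwueme 2/2, Mendoza 1/1.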